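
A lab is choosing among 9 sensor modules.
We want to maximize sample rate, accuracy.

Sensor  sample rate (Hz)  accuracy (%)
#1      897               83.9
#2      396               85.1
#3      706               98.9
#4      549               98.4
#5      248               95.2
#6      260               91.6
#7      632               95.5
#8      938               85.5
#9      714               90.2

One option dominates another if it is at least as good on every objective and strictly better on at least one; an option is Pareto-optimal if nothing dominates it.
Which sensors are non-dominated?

#1: dominated by #8 (sample rate 938≥897, accuracy 85.5≥83.9).
#2: dominated by #3 (sample rate 706≥396, accuracy 98.9≥85.1).
#3: not dominated (best accuracy).
#4: dominated by #3 (sample rate 706≥549, accuracy 98.9≥98.4).
#5: dominated by #3 (sample rate 706≥248, accuracy 98.9≥95.2).
#6: dominated by #3 (sample rate 706≥260, accuracy 98.9≥91.6).
#7: dominated by #3 (sample rate 706≥632, accuracy 98.9≥95.5).
#8: not dominated (best sample rate).
#9: not dominated.

#3, #8, #9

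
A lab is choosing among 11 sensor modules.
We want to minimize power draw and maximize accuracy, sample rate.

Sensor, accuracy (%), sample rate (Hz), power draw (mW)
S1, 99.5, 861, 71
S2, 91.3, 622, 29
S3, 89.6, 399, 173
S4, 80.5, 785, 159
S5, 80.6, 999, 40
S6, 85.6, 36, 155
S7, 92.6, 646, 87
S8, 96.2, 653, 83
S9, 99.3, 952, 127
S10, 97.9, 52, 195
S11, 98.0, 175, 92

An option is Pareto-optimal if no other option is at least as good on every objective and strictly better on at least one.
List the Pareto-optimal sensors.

S1: not dominated (best accuracy).
S2: not dominated (best power draw).
S3: dominated by S1 (accuracy 99.5≥89.6, sample rate 861≥399, power draw 71≤173).
S4: dominated by S1 (accuracy 99.5≥80.5, sample rate 861≥785, power draw 71≤159).
S5: not dominated (best sample rate).
S6: dominated by S1 (accuracy 99.5≥85.6, sample rate 861≥36, power draw 71≤155).
S7: dominated by S1 (accuracy 99.5≥92.6, sample rate 861≥646, power draw 71≤87).
S8: dominated by S1 (accuracy 99.5≥96.2, sample rate 861≥653, power draw 71≤83).
S9: not dominated.
S10: dominated by S1 (accuracy 99.5≥97.9, sample rate 861≥52, power draw 71≤195).
S11: dominated by S1 (accuracy 99.5≥98.0, sample rate 861≥175, power draw 71≤92).

S1, S2, S5, S9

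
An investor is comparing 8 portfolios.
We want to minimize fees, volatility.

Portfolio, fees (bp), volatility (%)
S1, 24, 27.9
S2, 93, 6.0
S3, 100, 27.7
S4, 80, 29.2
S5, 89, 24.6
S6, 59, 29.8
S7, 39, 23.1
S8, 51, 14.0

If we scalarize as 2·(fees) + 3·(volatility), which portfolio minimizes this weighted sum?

S1: 2·24 + 3·27.9 = 131.7
S2: 2·93 + 3·6.0 = 204.0
S3: 2·100 + 3·27.7 = 283.1
S4: 2·80 + 3·29.2 = 247.6
S5: 2·89 + 3·24.6 = 251.8
S6: 2·59 + 3·29.8 = 207.4
S7: 2·39 + 3·23.1 = 147.3
S8: 2·51 + 3·14.0 = 144.0
Lowest: S1 at 131.7.

S1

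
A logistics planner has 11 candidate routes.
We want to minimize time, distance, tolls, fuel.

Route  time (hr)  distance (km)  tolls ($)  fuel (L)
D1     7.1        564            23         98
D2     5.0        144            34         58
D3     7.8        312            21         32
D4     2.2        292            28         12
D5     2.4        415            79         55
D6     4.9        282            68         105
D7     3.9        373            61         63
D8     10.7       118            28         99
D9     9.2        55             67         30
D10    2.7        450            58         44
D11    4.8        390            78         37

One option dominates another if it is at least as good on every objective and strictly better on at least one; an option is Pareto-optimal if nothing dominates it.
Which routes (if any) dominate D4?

none

D1: worse on time (7.1 vs 2.2).
D2: worse on time (5.0 vs 2.2).
D3: worse on time (7.8 vs 2.2).
D5: worse on time (2.4 vs 2.2).
D6: worse on time (4.9 vs 2.2).
D7: worse on time (3.9 vs 2.2).
D8: worse on time (10.7 vs 2.2).
D9: worse on time (9.2 vs 2.2).
D10: worse on time (2.7 vs 2.2).
D11: worse on time (4.8 vs 2.2).
No option dominates D4.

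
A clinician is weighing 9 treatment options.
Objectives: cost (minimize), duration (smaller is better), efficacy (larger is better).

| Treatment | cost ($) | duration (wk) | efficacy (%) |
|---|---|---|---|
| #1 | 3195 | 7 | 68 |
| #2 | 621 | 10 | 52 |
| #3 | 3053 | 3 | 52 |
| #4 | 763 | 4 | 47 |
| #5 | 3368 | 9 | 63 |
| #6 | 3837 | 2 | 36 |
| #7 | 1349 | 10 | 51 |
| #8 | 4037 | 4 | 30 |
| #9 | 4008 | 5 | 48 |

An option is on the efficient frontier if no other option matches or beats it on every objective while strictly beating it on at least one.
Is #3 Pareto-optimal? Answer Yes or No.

#1: worse on cost (3195 vs 3053).
#2: worse on duration (10 vs 3).
#4: worse on duration (4 vs 3).
#5: worse on cost (3368 vs 3053).
#6: worse on cost (3837 vs 3053).
#7: worse on duration (10 vs 3).
#8: worse on cost (4037 vs 3053).
#9: worse on cost (4008 vs 3053).
No option is at least as good as #3 on every objective and strictly better on one.

Yes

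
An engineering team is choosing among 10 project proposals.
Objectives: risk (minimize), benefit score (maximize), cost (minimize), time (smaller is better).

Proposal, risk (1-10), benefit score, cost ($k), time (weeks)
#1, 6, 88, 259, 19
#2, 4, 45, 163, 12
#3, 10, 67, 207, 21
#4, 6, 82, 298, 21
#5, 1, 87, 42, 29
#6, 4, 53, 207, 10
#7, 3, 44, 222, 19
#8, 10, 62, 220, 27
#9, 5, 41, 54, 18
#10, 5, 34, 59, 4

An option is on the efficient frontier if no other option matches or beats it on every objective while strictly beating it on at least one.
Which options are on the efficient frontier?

#1, #2, #3, #5, #6, #7, #9, #10

#1: not dominated (best benefit score).
#2: not dominated.
#3: not dominated.
#4: dominated by #1 (risk 6≤6, benefit score 88≥82, cost 259≤298, time 19≤21).
#5: not dominated (best risk).
#6: not dominated.
#7: not dominated.
#8: dominated by #3 (risk 10≤10, benefit score 67≥62, cost 207≤220, time 21≤27).
#9: not dominated.
#10: not dominated (best time).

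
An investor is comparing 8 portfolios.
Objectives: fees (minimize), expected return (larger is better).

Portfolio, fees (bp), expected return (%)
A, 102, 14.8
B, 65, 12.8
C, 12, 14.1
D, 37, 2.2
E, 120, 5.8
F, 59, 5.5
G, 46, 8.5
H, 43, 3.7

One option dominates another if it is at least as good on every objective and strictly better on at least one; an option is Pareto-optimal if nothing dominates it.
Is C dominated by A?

No

A vs C: A is worse on fees (102 vs 12), so it does not dominate C.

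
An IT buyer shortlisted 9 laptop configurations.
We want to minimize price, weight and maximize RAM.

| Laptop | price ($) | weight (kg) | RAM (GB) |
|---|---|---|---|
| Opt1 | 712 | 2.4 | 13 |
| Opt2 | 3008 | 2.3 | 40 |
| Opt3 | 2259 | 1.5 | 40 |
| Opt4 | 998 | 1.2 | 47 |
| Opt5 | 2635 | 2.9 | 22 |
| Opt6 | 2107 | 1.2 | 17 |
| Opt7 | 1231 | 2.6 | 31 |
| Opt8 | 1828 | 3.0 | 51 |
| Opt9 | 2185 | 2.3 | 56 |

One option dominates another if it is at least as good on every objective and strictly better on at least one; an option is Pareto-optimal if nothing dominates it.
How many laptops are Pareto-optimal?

Opt1: not dominated (best price).
Opt2: dominated by Opt3 (price 2259≤3008, weight 1.5≤2.3, RAM 40≥40).
Opt3: dominated by Opt4 (price 998≤2259, weight 1.2≤1.5, RAM 47≥40).
Opt4: not dominated.
Opt5: dominated by Opt3 (price 2259≤2635, weight 1.5≤2.9, RAM 40≥22).
Opt6: dominated by Opt4 (price 998≤2107, weight 1.2≤1.2, RAM 47≥17).
Opt7: dominated by Opt4 (price 998≤1231, weight 1.2≤2.6, RAM 47≥31).
Opt8: not dominated.
Opt9: not dominated (best RAM).
Pareto-optimal: Opt1, Opt4, Opt8, Opt9 → 4.

4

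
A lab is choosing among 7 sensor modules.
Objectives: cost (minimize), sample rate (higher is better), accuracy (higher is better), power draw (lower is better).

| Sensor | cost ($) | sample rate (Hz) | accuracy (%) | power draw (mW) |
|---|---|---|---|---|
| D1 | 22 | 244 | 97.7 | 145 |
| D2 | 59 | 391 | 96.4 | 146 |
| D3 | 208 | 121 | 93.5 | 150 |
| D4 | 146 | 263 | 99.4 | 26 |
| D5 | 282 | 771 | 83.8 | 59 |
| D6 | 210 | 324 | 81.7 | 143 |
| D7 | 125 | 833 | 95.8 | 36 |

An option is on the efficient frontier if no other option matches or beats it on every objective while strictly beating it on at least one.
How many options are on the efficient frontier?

4

D1: not dominated (best cost).
D2: not dominated.
D3: dominated by D1 (cost 22≤208, sample rate 244≥121, accuracy 97.7≥93.5, power draw 145≤150).
D4: not dominated (best accuracy).
D5: dominated by D7 (cost 125≤282, sample rate 833≥771, accuracy 95.8≥83.8, power draw 36≤59).
D6: dominated by D7 (cost 125≤210, sample rate 833≥324, accuracy 95.8≥81.7, power draw 36≤143).
D7: not dominated (best sample rate).
Pareto-optimal: D1, D2, D4, D7 → 4.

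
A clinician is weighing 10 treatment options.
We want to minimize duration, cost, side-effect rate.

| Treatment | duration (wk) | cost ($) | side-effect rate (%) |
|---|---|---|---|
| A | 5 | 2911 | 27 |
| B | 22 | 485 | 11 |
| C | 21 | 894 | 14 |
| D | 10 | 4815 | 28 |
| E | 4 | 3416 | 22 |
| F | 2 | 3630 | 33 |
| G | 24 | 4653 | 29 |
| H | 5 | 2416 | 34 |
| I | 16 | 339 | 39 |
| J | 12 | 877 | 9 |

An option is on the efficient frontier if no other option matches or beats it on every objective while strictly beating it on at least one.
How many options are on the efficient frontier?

A: not dominated.
B: not dominated.
C: dominated by J (duration 12≤21, cost 877≤894, side-effect rate 9≤14).
D: dominated by A (duration 5≤10, cost 2911≤4815, side-effect rate 27≤28).
E: not dominated.
F: not dominated (best duration).
G: dominated by A (duration 5≤24, cost 2911≤4653, side-effect rate 27≤29).
H: not dominated.
I: not dominated (best cost).
J: not dominated (best side-effect rate).
Pareto-optimal: A, B, E, F, H, I, J → 7.

7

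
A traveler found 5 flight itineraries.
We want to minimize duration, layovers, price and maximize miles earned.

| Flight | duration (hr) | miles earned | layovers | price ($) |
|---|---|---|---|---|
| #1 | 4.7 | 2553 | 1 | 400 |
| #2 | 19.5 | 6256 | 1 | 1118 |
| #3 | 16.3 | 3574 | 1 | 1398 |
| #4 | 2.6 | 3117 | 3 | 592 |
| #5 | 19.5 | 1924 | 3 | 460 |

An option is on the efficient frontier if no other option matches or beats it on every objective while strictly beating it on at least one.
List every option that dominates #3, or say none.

#1: worse on miles earned (2553 vs 3574).
#2: worse on duration (19.5 vs 16.3).
#4: worse on miles earned (3117 vs 3574).
#5: worse on duration (19.5 vs 16.3).
No option dominates #3.

none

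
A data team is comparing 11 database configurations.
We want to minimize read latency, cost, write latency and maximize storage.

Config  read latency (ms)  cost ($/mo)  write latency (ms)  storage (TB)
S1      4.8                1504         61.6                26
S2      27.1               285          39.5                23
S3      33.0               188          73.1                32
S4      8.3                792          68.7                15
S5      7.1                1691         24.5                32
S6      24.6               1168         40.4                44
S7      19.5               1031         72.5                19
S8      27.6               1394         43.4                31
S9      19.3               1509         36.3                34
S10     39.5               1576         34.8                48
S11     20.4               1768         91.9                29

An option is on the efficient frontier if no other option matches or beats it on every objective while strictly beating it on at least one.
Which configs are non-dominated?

S1: not dominated (best read latency).
S2: not dominated.
S3: not dominated (best cost).
S4: not dominated.
S5: not dominated (best write latency).
S6: not dominated.
S7: not dominated.
S8: dominated by S6 (read latency 24.6≤27.6, cost 1168≤1394, write latency 40.4≤43.4, storage 44≥31).
S9: not dominated.
S10: not dominated (best storage).
S11: dominated by S5 (read latency 7.1≤20.4, cost 1691≤1768, write latency 24.5≤91.9, storage 32≥29).

S1, S2, S3, S4, S5, S6, S7, S9, S10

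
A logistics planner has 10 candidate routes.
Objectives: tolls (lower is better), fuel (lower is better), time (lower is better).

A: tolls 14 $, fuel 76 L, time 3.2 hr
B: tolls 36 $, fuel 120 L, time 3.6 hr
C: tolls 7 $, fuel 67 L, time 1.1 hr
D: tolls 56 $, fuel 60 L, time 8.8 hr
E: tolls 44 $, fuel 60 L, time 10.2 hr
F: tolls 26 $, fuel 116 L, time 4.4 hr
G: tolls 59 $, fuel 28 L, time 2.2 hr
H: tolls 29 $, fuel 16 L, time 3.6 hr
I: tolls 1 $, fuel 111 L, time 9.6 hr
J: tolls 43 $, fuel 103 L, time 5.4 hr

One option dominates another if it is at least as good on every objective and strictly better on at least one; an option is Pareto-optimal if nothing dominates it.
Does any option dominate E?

Yes

H vs E: tolls 29≤44, fuel 16≤60, time 3.6≤10.2 — H is at least as good on every objective and strictly better on at least one, so H dominates E.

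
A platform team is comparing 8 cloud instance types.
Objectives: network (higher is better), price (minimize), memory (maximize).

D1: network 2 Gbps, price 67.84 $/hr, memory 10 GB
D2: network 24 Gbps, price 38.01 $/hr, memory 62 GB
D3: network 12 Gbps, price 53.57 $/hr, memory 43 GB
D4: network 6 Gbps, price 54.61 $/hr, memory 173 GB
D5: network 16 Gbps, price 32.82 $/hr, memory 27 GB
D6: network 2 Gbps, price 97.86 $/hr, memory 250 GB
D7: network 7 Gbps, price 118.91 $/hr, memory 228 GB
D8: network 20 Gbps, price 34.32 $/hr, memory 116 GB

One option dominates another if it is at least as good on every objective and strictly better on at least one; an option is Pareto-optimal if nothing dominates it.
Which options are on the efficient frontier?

D2, D4, D5, D6, D7, D8

D1: dominated by D2 (network 24≥2, price 38.01≤67.84, memory 62≥10).
D2: not dominated (best network).
D3: dominated by D2 (network 24≥12, price 38.01≤53.57, memory 62≥43).
D4: not dominated.
D5: not dominated (best price).
D6: not dominated (best memory).
D7: not dominated.
D8: not dominated.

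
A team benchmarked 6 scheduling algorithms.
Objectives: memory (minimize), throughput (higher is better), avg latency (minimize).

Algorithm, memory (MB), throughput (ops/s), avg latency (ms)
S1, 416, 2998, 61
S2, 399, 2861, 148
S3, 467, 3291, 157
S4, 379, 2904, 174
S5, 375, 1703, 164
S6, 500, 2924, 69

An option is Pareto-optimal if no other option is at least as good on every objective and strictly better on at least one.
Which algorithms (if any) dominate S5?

S1: worse on memory (416 vs 375).
S2: worse on memory (399 vs 375).
S3: worse on memory (467 vs 375).
S4: worse on memory (379 vs 375).
S6: worse on memory (500 vs 375).
No option dominates S5.

none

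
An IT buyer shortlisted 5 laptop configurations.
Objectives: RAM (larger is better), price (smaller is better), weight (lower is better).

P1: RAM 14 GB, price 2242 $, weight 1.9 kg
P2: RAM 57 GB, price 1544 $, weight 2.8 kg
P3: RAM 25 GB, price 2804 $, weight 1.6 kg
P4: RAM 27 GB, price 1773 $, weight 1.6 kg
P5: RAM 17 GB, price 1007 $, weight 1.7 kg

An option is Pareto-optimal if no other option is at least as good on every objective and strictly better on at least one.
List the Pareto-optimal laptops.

P2, P4, P5

P1: dominated by P4 (RAM 27≥14, price 1773≤2242, weight 1.6≤1.9).
P2: not dominated (best RAM).
P3: dominated by P4 (RAM 27≥25, price 1773≤2804, weight 1.6≤1.6).
P4: not dominated.
P5: not dominated (best price).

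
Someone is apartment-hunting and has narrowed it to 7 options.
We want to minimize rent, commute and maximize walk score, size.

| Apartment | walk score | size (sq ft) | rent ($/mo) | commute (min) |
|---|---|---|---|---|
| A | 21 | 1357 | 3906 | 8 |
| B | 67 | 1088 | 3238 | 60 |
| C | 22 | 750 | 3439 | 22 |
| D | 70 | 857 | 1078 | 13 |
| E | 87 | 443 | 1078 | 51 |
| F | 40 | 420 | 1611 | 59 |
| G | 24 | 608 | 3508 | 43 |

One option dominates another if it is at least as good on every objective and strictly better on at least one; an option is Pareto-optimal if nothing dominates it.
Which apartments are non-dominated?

A: not dominated (best size).
B: not dominated.
C: dominated by D (walk score 70≥22, size 857≥750, rent 1078≤3439, commute 13≤22).
D: not dominated.
E: not dominated (best walk score).
F: dominated by D (walk score 70≥40, size 857≥420, rent 1078≤1611, commute 13≤59).
G: dominated by D (walk score 70≥24, size 857≥608, rent 1078≤3508, commute 13≤43).

A, B, D, E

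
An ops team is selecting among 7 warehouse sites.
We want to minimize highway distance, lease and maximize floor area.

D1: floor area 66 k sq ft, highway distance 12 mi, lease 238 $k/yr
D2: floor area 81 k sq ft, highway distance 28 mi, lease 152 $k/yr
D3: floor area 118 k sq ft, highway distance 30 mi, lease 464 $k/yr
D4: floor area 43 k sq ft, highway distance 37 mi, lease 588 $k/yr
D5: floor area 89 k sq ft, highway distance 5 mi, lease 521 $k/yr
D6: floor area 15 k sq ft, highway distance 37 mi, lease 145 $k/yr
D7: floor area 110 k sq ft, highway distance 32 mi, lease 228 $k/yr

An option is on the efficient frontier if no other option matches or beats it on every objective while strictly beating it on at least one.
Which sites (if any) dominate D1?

none

D2: worse on highway distance (28 vs 12).
D3: worse on highway distance (30 vs 12).
D4: worse on floor area (43 vs 66).
D5: worse on lease (521 vs 238).
D6: worse on floor area (15 vs 66).
D7: worse on highway distance (32 vs 12).
No option dominates D1.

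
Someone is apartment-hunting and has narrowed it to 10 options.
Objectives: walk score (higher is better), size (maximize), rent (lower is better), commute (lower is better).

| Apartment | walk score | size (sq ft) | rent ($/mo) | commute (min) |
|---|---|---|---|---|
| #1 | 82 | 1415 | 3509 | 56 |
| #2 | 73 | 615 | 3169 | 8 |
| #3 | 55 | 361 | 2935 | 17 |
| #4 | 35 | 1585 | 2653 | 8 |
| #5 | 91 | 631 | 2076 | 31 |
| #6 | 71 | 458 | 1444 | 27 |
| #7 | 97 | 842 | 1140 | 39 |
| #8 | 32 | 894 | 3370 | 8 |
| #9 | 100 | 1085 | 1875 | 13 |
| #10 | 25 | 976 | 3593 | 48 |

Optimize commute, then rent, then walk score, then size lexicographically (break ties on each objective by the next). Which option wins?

#4

First minimize commute: best is 8, kept {#2, #4, #8}.
Then minimize rent: best is 2653, kept {#4}.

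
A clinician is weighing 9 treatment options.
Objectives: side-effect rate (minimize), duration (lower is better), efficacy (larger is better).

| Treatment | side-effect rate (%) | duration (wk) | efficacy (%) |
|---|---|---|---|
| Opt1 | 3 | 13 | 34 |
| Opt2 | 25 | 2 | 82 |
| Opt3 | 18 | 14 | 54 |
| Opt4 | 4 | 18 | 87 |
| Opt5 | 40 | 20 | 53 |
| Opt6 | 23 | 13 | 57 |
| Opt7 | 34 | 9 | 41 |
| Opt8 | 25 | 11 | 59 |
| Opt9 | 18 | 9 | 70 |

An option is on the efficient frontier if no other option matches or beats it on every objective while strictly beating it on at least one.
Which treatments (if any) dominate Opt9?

Opt1: worse on duration (13 vs 9).
Opt2: worse on side-effect rate (25 vs 18).
Opt3: worse on duration (14 vs 9).
Opt4: worse on duration (18 vs 9).
Opt5: worse on side-effect rate (40 vs 18).
Opt6: worse on side-effect rate (23 vs 18).
Opt7: worse on side-effect rate (34 vs 18).
Opt8: worse on side-effect rate (25 vs 18).
No option dominates Opt9.

none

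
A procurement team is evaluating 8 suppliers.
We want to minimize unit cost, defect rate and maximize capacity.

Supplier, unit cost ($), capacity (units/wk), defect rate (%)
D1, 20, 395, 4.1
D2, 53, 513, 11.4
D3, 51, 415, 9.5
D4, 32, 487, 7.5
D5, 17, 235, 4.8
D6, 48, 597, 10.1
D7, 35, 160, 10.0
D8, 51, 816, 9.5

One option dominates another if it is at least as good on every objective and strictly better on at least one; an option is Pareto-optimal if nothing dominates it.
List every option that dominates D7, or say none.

D1, D4, D5

D1: unit cost 20≤35, capacity 395≥160, defect rate 4.1≤10.0 — dominates D7.
D4: unit cost 32≤35, capacity 487≥160, defect rate 7.5≤10.0 — dominates D7.
D5: unit cost 17≤35, capacity 235≥160, defect rate 4.8≤10.0 — dominates D7.
Others (D2, D3, D6, D8) are each worse than D7 on at least one objective.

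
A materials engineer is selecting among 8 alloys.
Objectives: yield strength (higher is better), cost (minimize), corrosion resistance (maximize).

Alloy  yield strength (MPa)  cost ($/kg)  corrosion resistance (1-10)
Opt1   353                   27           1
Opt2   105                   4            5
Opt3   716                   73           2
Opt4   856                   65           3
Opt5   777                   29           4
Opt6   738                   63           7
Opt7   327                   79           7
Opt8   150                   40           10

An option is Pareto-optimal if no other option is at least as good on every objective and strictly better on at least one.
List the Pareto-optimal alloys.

Opt1: not dominated.
Opt2: not dominated (best cost).
Opt3: dominated by Opt4 (yield strength 856≥716, cost 65≤73, corrosion resistance 3≥2).
Opt4: not dominated (best yield strength).
Opt5: not dominated.
Opt6: not dominated.
Opt7: dominated by Opt6 (yield strength 738≥327, cost 63≤79, corrosion resistance 7≥7).
Opt8: not dominated (best corrosion resistance).

Opt1, Opt2, Opt4, Opt5, Opt6, Opt8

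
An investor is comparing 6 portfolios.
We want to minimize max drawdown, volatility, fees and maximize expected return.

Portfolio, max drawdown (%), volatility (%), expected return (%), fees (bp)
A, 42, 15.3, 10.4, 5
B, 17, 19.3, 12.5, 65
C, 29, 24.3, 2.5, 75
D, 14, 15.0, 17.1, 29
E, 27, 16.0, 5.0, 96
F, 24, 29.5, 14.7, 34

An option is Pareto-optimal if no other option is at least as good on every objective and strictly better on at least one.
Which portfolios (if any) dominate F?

D

D: max drawdown 14≤24, volatility 15.0≤29.5, expected return 17.1≥14.7, fees 29≤34 — dominates F.
Others (A, B, C, E) are each worse than F on at least one objective.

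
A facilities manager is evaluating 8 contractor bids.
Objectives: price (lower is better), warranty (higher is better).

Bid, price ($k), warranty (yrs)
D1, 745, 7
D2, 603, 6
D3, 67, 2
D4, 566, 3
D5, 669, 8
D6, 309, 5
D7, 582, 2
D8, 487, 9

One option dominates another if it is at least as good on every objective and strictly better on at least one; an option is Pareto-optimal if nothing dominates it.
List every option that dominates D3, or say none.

none

D1: worse on price (745 vs 67).
D2: worse on price (603 vs 67).
D4: worse on price (566 vs 67).
D5: worse on price (669 vs 67).
D6: worse on price (309 vs 67).
D7: worse on price (582 vs 67).
D8: worse on price (487 vs 67).
No option dominates D3.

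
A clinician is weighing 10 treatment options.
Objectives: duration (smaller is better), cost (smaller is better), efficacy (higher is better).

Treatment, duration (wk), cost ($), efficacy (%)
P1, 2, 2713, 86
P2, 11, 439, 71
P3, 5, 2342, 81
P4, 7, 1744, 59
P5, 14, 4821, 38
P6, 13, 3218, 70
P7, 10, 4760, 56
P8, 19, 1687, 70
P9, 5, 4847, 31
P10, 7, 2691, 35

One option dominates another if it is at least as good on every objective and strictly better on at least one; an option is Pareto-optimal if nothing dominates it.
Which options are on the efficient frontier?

P1: not dominated (best duration).
P2: not dominated (best cost).
P3: not dominated.
P4: not dominated.
P5: dominated by P1 (duration 2≤14, cost 2713≤4821, efficacy 86≥38).
P6: dominated by P1 (duration 2≤13, cost 2713≤3218, efficacy 86≥70).
P7: dominated by P1 (duration 2≤10, cost 2713≤4760, efficacy 86≥56).
P8: dominated by P2 (duration 11≤19, cost 439≤1687, efficacy 71≥70).
P9: dominated by P1 (duration 2≤5, cost 2713≤4847, efficacy 86≥31).
P10: dominated by P3 (duration 5≤7, cost 2342≤2691, efficacy 81≥35).

P1, P2, P3, P4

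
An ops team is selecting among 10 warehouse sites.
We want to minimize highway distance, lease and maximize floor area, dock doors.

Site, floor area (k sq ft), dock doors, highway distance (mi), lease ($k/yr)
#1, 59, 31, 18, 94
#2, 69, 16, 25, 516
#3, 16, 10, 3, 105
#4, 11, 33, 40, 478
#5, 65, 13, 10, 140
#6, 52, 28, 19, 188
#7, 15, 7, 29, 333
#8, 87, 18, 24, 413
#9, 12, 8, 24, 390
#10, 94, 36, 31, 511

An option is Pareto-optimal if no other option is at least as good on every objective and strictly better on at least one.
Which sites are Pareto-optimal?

#1, #3, #4, #5, #8, #10

#1: not dominated (best lease).
#2: dominated by #8 (floor area 87≥69, dock doors 18≥16, highway distance 24≤25, lease 413≤516).
#3: not dominated (best highway distance).
#4: not dominated.
#5: not dominated.
#6: dominated by #1 (floor area 59≥52, dock doors 31≥28, highway distance 18≤19, lease 94≤188).
#7: dominated by #1 (floor area 59≥15, dock doors 31≥7, highway distance 18≤29, lease 94≤333).
#8: not dominated.
#9: dominated by #1 (floor area 59≥12, dock doors 31≥8, highway distance 18≤24, lease 94≤390).
#10: not dominated (best floor area).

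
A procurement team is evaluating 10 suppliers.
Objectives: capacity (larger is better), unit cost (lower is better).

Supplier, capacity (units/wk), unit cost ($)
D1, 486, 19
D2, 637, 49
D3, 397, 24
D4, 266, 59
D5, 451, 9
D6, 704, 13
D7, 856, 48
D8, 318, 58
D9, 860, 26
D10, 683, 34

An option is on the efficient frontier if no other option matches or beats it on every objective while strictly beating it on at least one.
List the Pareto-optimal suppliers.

D5, D6, D9

D1: dominated by D6 (capacity 704≥486, unit cost 13≤19).
D2: dominated by D6 (capacity 704≥637, unit cost 13≤49).
D3: dominated by D1 (capacity 486≥397, unit cost 19≤24).
D4: dominated by D1 (capacity 486≥266, unit cost 19≤59).
D5: not dominated (best unit cost).
D6: not dominated.
D7: dominated by D9 (capacity 860≥856, unit cost 26≤48).
D8: dominated by D1 (capacity 486≥318, unit cost 19≤58).
D9: not dominated (best capacity).
D10: dominated by D6 (capacity 704≥683, unit cost 13≤34).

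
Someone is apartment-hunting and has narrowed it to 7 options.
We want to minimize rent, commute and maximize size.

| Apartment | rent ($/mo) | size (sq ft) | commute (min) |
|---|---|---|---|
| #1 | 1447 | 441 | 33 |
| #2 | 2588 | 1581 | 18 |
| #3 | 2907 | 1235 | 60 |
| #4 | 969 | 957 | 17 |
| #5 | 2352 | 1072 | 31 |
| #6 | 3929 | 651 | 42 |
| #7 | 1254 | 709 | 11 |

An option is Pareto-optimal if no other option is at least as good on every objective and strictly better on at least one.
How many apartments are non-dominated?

4

#1: dominated by #4 (rent 969≤1447, size 957≥441, commute 17≤33).
#2: not dominated (best size).
#3: dominated by #2 (rent 2588≤2907, size 1581≥1235, commute 18≤60).
#4: not dominated (best rent).
#5: not dominated.
#6: dominated by #2 (rent 2588≤3929, size 1581≥651, commute 18≤42).
#7: not dominated (best commute).
Pareto-optimal: #2, #4, #5, #7 → 4.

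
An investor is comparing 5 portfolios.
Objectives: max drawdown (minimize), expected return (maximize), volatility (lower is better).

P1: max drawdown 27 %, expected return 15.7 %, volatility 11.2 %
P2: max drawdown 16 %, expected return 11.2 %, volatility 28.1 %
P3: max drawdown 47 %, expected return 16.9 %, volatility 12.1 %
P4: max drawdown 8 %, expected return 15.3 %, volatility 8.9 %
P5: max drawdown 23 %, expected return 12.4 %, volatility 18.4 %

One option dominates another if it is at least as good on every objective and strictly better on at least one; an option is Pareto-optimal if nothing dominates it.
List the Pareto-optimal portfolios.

P1: not dominated.
P2: dominated by P4 (max drawdown 8≤16, expected return 15.3≥11.2, volatility 8.9≤28.1).
P3: not dominated (best expected return).
P4: not dominated (best max drawdown).
P5: dominated by P4 (max drawdown 8≤23, expected return 15.3≥12.4, volatility 8.9≤18.4).

P1, P3, P4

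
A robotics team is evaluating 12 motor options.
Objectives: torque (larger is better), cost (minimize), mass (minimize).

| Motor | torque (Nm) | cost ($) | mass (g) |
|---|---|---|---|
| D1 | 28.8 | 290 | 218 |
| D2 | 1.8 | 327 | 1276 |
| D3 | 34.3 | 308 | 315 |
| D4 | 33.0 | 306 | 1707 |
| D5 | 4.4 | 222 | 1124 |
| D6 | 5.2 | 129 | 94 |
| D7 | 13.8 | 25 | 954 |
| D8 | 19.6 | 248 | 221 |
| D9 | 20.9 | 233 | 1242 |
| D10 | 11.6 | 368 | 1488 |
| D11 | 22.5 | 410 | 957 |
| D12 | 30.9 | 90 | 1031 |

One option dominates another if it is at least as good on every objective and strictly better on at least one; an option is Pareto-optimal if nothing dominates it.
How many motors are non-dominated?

7

D1: not dominated.
D2: dominated by D1 (torque 28.8≥1.8, cost 290≤327, mass 218≤1276).
D3: not dominated (best torque).
D4: not dominated.
D5: dominated by D6 (torque 5.2≥4.4, cost 129≤222, mass 94≤1124).
D6: not dominated (best mass).
D7: not dominated (best cost).
D8: not dominated.
D9: dominated by D12 (torque 30.9≥20.9, cost 90≤233, mass 1031≤1242).
D10: dominated by D1 (torque 28.8≥11.6, cost 290≤368, mass 218≤1488).
D11: dominated by D1 (torque 28.8≥22.5, cost 290≤410, mass 218≤957).
D12: not dominated.
Pareto-optimal: D1, D3, D4, D6, D7, D8, D12 → 7.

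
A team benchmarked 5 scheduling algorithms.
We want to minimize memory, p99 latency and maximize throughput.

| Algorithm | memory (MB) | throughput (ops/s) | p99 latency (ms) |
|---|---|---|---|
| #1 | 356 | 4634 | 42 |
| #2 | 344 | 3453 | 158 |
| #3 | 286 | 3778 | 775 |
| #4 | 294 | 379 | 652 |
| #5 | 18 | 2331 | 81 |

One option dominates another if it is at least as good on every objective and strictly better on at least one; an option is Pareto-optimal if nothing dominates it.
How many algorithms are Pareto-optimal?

4

#1: not dominated (best throughput).
#2: not dominated.
#3: not dominated.
#4: dominated by #5 (memory 18≤294, throughput 2331≥379, p99 latency 81≤652).
#5: not dominated (best memory).
Pareto-optimal: #1, #2, #3, #5 → 4.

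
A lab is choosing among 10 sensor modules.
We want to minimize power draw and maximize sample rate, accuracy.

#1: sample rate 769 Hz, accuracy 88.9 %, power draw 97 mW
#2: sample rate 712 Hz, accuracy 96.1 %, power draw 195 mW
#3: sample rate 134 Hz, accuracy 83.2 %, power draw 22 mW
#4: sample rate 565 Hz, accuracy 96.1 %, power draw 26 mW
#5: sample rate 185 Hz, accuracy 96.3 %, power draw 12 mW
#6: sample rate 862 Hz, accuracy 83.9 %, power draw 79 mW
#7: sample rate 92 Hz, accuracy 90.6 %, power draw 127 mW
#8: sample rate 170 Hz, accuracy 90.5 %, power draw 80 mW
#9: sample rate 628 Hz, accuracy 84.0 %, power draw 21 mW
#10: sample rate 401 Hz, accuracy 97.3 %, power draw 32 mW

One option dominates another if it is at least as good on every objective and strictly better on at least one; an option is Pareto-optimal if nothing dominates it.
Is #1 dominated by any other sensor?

No

#2: worse on sample rate (712 vs 769).
#3: worse on sample rate (134 vs 769).
#4: worse on sample rate (565 vs 769).
#5: worse on sample rate (185 vs 769).
#6: worse on accuracy (83.9 vs 88.9).
#7: worse on sample rate (92 vs 769).
#8: worse on sample rate (170 vs 769).
#9: worse on sample rate (628 vs 769).
#10: worse on sample rate (401 vs 769).
No option is at least as good as #1 on every objective and strictly better on one.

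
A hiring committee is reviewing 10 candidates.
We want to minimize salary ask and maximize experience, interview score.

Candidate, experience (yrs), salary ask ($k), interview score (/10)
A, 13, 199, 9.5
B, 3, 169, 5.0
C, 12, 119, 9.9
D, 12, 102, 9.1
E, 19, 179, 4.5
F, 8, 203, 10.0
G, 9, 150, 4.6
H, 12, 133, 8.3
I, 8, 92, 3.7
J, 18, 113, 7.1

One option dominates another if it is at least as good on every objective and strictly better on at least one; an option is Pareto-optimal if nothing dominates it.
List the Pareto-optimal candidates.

A, C, D, E, F, I, J

A: not dominated.
B: dominated by C (experience 12≥3, salary ask 119≤169, interview score 9.9≥5.0).
C: not dominated.
D: not dominated.
E: not dominated (best experience).
F: not dominated (best interview score).
G: dominated by C (experience 12≥9, salary ask 119≤150, interview score 9.9≥4.6).
H: dominated by C (experience 12≥12, salary ask 119≤133, interview score 9.9≥8.3).
I: not dominated (best salary ask).
J: not dominated.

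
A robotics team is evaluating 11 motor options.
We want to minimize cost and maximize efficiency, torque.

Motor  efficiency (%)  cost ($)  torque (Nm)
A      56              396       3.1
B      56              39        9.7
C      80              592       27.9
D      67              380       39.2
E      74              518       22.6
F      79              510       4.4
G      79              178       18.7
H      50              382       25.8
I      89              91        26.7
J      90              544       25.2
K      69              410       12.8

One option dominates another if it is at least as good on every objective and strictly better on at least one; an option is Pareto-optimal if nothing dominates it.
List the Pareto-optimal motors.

B, C, D, I, J

A: dominated by B (efficiency 56≥56, cost 39≤396, torque 9.7≥3.1).
B: not dominated (best cost).
C: not dominated.
D: not dominated (best torque).
E: dominated by I (efficiency 89≥74, cost 91≤518, torque 26.7≥22.6).
F: dominated by G (efficiency 79≥79, cost 178≤510, torque 18.7≥4.4).
G: dominated by I (efficiency 89≥79, cost 91≤178, torque 26.7≥18.7).
H: dominated by D (efficiency 67≥50, cost 380≤382, torque 39.2≥25.8).
I: not dominated.
J: not dominated (best efficiency).
K: dominated by G (efficiency 79≥69, cost 178≤410, torque 18.7≥12.8).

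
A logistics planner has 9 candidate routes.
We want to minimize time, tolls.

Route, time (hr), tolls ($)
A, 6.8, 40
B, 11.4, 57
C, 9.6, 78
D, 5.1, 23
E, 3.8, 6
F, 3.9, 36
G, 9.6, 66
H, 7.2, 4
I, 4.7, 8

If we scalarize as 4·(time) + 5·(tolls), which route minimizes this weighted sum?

A: 4·6.8 + 5·40 = 227.2
B: 4·11.4 + 5·57 = 330.6
C: 4·9.6 + 5·78 = 428.4
D: 4·5.1 + 5·23 = 135.4
E: 4·3.8 + 5·6 = 45.2
F: 4·3.9 + 5·36 = 195.6
G: 4·9.6 + 5·66 = 368.4
H: 4·7.2 + 5·4 = 48.8
I: 4·4.7 + 5·8 = 58.8
Lowest: E at 45.2.

E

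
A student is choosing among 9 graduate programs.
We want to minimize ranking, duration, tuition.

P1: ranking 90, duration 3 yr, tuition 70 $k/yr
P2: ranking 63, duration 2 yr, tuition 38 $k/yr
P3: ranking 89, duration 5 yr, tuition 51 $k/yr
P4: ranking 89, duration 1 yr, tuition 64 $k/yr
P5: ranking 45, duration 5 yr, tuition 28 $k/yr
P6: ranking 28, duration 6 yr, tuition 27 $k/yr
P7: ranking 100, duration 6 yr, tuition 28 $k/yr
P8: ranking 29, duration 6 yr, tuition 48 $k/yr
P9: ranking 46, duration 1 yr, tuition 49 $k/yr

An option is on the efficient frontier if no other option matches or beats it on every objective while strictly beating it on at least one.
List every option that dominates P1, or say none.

P2: ranking 63≤90, duration 2≤3, tuition 38≤70 — dominates P1.
P4: ranking 89≤90, duration 1≤3, tuition 64≤70 — dominates P1.
P9: ranking 46≤90, duration 1≤3, tuition 49≤70 — dominates P1.
Others (P3, P5, P6, P7, P8) are each worse than P1 on at least one objective.

P2, P4, P9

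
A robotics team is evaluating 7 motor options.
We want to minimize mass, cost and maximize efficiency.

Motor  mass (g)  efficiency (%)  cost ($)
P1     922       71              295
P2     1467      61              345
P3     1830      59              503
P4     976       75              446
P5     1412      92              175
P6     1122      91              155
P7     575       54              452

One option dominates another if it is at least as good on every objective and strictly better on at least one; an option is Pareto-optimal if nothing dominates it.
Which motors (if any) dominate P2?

P1, P5, P6

P1: mass 922≤1467, efficiency 71≥61, cost 295≤345 — dominates P2.
P5: mass 1412≤1467, efficiency 92≥61, cost 175≤345 — dominates P2.
P6: mass 1122≤1467, efficiency 91≥61, cost 155≤345 — dominates P2.
Others (P3, P4, P7) are each worse than P2 on at least one objective.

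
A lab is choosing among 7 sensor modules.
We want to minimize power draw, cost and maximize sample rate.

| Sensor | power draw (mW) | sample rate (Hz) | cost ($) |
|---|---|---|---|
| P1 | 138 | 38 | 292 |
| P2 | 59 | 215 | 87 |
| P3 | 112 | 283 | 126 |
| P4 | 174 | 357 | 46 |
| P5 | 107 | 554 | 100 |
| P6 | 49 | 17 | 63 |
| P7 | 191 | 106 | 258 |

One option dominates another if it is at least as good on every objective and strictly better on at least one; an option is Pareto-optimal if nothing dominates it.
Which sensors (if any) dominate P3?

P5: power draw 107≤112, sample rate 554≥283, cost 100≤126 — dominates P3.
Others (P1, P2, P4, P6, P7) are each worse than P3 on at least one objective.

P5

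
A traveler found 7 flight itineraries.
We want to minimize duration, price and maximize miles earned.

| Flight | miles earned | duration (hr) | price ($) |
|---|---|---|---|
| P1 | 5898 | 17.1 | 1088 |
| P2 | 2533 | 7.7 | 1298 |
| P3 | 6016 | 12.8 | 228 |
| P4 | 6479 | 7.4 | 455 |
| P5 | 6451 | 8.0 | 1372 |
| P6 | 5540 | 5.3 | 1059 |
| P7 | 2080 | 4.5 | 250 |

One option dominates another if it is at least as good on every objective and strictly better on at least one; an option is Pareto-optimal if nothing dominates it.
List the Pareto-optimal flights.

P3, P4, P6, P7

P1: dominated by P3 (miles earned 6016≥5898, duration 12.8≤17.1, price 228≤1088).
P2: dominated by P4 (miles earned 6479≥2533, duration 7.4≤7.7, price 455≤1298).
P3: not dominated (best price).
P4: not dominated (best miles earned).
P5: dominated by P4 (miles earned 6479≥6451, duration 7.4≤8.0, price 455≤1372).
P6: not dominated.
P7: not dominated (best duration).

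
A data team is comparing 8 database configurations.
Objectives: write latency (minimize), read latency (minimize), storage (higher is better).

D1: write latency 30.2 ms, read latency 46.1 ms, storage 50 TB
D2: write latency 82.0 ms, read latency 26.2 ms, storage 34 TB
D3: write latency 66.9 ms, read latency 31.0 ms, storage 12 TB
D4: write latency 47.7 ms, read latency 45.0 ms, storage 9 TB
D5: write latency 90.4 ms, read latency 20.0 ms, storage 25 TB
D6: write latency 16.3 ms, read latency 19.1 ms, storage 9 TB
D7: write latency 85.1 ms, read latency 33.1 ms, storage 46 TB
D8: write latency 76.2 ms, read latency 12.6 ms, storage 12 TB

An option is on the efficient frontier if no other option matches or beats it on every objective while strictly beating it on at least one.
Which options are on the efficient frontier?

D1: not dominated (best storage).
D2: not dominated.
D3: not dominated.
D4: dominated by D6 (write latency 16.3≤47.7, read latency 19.1≤45.0, storage 9≥9).
D5: not dominated.
D6: not dominated (best write latency).
D7: not dominated.
D8: not dominated (best read latency).

D1, D2, D3, D5, D6, D7, D8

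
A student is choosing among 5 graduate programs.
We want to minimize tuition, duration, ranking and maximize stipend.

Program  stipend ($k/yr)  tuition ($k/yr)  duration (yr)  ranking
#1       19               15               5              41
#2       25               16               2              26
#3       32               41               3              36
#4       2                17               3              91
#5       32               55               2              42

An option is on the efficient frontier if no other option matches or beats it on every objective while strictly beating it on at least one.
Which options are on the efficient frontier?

#1: not dominated (best tuition).
#2: not dominated (best ranking).
#3: not dominated.
#4: dominated by #2 (stipend 25≥2, tuition 16≤17, duration 2≤3, ranking 26≤91).
#5: not dominated.

#1, #2, #3, #5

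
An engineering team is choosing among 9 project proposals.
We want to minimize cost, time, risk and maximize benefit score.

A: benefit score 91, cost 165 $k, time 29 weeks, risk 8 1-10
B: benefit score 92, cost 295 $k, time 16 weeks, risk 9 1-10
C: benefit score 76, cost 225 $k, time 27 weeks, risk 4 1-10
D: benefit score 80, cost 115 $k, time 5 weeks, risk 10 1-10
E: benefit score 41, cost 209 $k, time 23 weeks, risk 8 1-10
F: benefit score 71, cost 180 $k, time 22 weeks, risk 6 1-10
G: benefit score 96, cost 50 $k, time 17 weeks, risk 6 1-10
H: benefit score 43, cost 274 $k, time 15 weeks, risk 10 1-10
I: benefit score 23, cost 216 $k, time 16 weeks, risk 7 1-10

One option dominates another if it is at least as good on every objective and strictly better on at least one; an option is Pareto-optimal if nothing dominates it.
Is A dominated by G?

G vs A: benefit score 96≥91, cost 50≤165, time 17≤29, risk 6≤8 — G is at least as good on every objective with at least one strict improvement.

Yes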